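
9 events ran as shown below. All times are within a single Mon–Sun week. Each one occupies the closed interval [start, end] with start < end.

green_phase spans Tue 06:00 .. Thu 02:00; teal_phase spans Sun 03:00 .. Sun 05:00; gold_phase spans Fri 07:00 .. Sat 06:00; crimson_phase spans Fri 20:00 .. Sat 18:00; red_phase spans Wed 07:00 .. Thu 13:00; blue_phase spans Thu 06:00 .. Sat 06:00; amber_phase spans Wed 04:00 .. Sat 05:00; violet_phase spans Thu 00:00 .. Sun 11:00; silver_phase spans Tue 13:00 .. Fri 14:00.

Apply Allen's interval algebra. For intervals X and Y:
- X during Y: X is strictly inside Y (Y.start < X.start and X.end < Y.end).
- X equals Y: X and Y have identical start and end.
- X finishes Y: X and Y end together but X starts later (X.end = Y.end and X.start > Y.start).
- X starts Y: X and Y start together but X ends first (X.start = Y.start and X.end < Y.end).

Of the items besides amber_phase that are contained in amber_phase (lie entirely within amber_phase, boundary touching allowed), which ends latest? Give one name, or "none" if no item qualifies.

Target amber_phase = [Wed 04:00, Sat 05:00].
blue_phase [Thu 06:00, Sat 06:00] → overlapped-by → excluded.
crimson_phase [Fri 20:00, Sat 18:00] → overlapped-by → excluded.
gold_phase [Fri 07:00, Sat 06:00] → overlapped-by → excluded.
green_phase [Tue 06:00, Thu 02:00] → overlaps → excluded.
red_phase [Wed 07:00, Thu 13:00] → during → candidate.
silver_phase [Tue 13:00, Fri 14:00] → overlaps → excluded.
teal_phase [Sun 03:00, Sun 05:00] → after → excluded.
violet_phase [Thu 00:00, Sun 11:00] → overlapped-by → excluded.
Among candidates, latest end is Thu 13:00 → red_phase.

red_phase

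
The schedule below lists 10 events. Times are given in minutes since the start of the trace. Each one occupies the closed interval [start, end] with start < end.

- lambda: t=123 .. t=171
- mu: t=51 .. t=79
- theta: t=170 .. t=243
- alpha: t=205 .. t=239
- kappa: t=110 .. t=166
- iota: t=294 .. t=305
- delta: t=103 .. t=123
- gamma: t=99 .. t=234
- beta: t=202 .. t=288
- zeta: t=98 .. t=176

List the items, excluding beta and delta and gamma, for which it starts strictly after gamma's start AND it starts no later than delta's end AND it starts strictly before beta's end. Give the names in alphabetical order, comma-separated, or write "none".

kappa, lambda

Conditions: its start is strictly after gamma's start (X.start > t=99) AND its start is no later than delta's end (X.start <= t=123) AND its start is strictly before beta's end (X.start < t=288).
alpha: start t=205 > t=99? ✓; start t=205 <= t=123? ✗; start t=205 < t=288? ✓ → no.
iota: start t=294 > t=99? ✓; start t=294 <= t=123? ✗; start t=294 < t=288? ✗ → no.
kappa: start t=110 > t=99? ✓; start t=110 <= t=123? ✓; start t=110 < t=288? ✓ → yes.
lambda: start t=123 > t=99? ✓; start t=123 <= t=123? ✓; start t=123 < t=288? ✓ → yes.
mu: start t=51 > t=99? ✗; start t=51 <= t=123? ✓; start t=51 < t=288? ✓ → no.
theta: start t=170 > t=99? ✓; start t=170 <= t=123? ✗; start t=170 < t=288? ✓ → no.
zeta: start t=98 > t=99? ✗; start t=98 <= t=123? ✓; start t=98 < t=288? ✓ → no.
Result: kappa, lambda.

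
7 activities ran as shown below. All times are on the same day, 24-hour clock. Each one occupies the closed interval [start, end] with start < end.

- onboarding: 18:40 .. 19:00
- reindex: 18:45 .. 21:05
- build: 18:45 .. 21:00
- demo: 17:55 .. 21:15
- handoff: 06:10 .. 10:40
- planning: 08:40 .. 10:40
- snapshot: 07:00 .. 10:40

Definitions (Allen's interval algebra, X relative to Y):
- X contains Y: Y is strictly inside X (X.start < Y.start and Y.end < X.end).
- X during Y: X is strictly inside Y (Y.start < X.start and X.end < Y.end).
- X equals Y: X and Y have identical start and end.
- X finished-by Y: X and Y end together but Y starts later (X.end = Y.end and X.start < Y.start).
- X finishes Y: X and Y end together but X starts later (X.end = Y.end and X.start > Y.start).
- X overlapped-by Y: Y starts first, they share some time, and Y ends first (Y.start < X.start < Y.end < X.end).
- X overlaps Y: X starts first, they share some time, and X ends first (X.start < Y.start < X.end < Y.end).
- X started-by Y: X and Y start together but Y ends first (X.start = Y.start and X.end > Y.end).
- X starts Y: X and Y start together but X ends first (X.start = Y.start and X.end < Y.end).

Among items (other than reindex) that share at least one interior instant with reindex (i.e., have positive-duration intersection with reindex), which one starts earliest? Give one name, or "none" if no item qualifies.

Target reindex = [18:45, 21:05].
build [18:45, 21:00] → starts → candidate.
demo [17:55, 21:15] → contains → candidate.
handoff [06:10, 10:40] → before → excluded.
onboarding [18:40, 19:00] → overlaps → candidate.
planning [08:40, 10:40] → before → excluded.
snapshot [07:00, 10:40] → before → excluded.
Among candidates, earliest start is 17:55 → demo.

demo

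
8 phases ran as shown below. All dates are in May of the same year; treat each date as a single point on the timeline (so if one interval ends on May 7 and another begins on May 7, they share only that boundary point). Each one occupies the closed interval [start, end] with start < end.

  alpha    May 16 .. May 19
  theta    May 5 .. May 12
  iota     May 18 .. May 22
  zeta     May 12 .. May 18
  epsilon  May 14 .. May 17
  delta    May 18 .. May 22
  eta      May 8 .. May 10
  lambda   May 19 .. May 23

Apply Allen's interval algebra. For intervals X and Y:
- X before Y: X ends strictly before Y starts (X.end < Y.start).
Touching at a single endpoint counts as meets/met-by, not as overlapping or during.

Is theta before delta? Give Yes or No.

theta = [May 5, May 12], delta = [May 18, May 22].
Actual relation of theta to delta: before.
Asked whether 'before' holds → Yes.

Yes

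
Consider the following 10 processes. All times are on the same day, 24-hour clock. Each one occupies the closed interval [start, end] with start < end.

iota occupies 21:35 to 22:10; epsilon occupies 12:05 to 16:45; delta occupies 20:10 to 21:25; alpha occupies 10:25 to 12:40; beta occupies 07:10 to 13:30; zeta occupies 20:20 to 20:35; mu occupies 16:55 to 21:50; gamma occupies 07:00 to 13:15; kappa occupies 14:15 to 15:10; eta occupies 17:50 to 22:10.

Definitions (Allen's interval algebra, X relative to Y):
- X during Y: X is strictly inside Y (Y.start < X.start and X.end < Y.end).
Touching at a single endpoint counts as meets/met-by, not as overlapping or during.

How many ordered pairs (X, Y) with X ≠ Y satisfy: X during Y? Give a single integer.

Checking all 90 ordered pairs for relation 'during'; matching pairs in alphabetical order:
(alpha, beta): alpha during beta ✓
(alpha, gamma): alpha during gamma ✓
(delta, eta): delta during eta ✓
(delta, mu): delta during mu ✓
(kappa, epsilon): kappa during epsilon ✓
(zeta, delta): zeta during delta ✓
(zeta, eta): zeta during eta ✓
(zeta, mu): zeta during mu ✓
Count: 8.

8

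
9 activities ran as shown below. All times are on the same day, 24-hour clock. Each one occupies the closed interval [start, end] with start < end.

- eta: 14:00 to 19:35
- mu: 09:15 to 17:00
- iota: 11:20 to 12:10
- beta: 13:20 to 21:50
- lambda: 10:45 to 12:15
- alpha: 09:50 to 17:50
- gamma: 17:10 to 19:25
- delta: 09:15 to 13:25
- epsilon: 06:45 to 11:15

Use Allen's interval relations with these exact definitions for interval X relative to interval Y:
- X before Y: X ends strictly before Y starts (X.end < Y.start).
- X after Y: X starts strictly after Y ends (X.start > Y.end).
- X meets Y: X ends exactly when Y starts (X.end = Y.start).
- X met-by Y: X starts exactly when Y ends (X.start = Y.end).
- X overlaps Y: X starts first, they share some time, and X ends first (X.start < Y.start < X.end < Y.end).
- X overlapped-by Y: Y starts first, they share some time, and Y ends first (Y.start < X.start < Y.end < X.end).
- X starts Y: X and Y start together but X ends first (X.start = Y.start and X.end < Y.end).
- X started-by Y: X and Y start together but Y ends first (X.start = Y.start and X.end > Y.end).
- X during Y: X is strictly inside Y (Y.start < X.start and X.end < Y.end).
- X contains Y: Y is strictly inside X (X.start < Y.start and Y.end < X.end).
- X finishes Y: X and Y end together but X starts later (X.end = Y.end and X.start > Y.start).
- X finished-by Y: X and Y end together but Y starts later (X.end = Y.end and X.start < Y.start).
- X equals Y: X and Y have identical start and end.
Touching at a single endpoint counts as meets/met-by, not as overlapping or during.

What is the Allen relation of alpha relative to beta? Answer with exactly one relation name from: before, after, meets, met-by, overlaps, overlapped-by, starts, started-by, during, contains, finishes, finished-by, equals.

alpha = [09:50, 17:50]; beta = [13:20, 21:50].
Compare endpoints: alpha.start < beta.start, alpha.start < beta.end, alpha.end > beta.start, alpha.end < beta.end.
That pattern is 'overlaps'.

overlaps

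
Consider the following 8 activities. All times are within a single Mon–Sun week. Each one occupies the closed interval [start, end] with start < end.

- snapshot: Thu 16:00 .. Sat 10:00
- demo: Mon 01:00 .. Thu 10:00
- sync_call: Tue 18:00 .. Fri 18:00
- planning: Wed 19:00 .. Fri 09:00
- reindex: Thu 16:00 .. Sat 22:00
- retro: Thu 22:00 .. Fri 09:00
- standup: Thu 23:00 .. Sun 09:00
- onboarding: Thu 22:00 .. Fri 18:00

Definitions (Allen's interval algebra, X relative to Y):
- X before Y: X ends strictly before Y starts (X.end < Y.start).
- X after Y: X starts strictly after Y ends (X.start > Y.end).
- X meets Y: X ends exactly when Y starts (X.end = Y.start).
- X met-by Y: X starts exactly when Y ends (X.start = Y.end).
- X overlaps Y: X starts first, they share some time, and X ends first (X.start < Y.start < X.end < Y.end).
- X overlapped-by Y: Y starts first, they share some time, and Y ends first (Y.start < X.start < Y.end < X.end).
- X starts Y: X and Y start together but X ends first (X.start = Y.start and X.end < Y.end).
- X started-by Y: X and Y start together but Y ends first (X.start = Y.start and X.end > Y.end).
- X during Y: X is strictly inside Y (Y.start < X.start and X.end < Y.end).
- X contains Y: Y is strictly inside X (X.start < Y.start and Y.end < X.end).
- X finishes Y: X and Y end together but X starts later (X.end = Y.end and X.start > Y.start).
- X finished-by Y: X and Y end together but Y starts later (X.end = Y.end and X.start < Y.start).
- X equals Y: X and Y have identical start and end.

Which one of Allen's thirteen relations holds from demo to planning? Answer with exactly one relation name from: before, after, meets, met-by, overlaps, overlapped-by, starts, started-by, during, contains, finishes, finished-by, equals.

overlaps

demo = [Mon 01:00, Thu 10:00]; planning = [Wed 19:00, Fri 09:00].
Compare endpoints: demo.start < planning.start, demo.start < planning.end, demo.end > planning.start, demo.end < planning.end.
That pattern is 'overlaps'.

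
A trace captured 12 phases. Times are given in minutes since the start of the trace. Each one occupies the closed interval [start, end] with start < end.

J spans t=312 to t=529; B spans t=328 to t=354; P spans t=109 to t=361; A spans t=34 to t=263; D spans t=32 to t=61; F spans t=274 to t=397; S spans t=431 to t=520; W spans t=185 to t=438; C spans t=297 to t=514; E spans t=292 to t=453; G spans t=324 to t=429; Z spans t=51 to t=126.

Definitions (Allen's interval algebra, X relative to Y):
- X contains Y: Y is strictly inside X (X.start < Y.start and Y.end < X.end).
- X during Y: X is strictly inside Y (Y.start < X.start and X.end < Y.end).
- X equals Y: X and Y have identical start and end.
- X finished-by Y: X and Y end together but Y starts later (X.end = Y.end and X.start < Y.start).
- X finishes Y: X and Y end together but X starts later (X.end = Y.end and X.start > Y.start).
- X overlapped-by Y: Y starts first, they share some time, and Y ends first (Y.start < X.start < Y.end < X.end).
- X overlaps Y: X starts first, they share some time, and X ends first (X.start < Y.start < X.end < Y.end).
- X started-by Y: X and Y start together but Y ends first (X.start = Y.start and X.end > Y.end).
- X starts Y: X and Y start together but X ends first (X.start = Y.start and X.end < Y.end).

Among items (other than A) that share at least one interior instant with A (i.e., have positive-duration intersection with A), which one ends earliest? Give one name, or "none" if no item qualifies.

Target A = [t=34, t=263].
B [t=328, t=354] → after → excluded.
C [t=297, t=514] → after → excluded.
D [t=32, t=61] → overlaps → candidate.
E [t=292, t=453] → after → excluded.
F [t=274, t=397] → after → excluded.
G [t=324, t=429] → after → excluded.
J [t=312, t=529] → after → excluded.
P [t=109, t=361] → overlapped-by → candidate.
S [t=431, t=520] → after → excluded.
W [t=185, t=438] → overlapped-by → candidate.
Z [t=51, t=126] → during → candidate.
Among candidates, earliest end is t=61 → D.

D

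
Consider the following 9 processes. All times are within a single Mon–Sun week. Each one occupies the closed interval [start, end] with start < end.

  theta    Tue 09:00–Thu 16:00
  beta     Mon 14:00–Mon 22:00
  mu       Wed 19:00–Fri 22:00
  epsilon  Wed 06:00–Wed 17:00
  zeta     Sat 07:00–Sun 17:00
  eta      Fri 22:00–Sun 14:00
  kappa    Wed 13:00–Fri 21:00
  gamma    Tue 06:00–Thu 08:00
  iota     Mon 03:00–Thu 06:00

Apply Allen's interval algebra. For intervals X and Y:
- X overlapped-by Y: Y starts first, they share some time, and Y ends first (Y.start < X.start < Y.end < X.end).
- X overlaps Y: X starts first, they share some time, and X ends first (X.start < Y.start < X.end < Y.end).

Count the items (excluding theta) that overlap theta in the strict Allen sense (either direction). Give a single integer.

Target theta = [Tue 09:00, Thu 16:00].
beta [Mon 14:00, Mon 22:00] → before → no.
epsilon [Wed 06:00, Wed 17:00] → during → no.
eta [Fri 22:00, Sun 14:00] → after → no.
gamma [Tue 06:00, Thu 08:00] → overlaps → counts.
iota [Mon 03:00, Thu 06:00] → overlaps → counts.
kappa [Wed 13:00, Fri 21:00] → overlapped-by → counts.
mu [Wed 19:00, Fri 22:00] → overlapped-by → counts.
zeta [Sat 07:00, Sun 17:00] → after → no.
Total: 4.

4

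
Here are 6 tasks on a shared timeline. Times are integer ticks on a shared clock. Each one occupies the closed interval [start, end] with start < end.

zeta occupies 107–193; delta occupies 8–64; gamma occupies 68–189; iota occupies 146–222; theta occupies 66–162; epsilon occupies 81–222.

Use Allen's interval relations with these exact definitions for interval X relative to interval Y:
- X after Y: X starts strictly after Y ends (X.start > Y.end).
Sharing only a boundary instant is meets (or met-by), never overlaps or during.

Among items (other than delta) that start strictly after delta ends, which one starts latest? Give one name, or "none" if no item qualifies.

iota

Target delta = [8, 64].
epsilon [81, 222] → after → candidate.
gamma [68, 189] → after → candidate.
iota [146, 222] → after → candidate.
theta [66, 162] → after → candidate.
zeta [107, 193] → after → candidate.
Among candidates, latest start is 146 → iota.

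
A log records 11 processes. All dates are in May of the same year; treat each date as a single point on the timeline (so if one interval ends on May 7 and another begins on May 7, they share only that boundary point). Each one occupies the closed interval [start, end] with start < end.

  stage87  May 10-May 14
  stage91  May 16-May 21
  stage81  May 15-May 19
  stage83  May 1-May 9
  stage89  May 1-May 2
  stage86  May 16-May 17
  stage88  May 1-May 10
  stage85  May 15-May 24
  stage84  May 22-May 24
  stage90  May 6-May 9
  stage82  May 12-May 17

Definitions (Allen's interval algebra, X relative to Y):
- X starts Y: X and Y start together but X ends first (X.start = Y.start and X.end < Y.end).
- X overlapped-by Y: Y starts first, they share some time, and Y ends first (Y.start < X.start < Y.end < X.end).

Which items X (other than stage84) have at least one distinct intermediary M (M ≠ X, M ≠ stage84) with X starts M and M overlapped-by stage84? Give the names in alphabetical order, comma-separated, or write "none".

none

Target stage84 = [May 22, May 24].
Intermediaries M with M overlapped-by stage84: none.
Union: none.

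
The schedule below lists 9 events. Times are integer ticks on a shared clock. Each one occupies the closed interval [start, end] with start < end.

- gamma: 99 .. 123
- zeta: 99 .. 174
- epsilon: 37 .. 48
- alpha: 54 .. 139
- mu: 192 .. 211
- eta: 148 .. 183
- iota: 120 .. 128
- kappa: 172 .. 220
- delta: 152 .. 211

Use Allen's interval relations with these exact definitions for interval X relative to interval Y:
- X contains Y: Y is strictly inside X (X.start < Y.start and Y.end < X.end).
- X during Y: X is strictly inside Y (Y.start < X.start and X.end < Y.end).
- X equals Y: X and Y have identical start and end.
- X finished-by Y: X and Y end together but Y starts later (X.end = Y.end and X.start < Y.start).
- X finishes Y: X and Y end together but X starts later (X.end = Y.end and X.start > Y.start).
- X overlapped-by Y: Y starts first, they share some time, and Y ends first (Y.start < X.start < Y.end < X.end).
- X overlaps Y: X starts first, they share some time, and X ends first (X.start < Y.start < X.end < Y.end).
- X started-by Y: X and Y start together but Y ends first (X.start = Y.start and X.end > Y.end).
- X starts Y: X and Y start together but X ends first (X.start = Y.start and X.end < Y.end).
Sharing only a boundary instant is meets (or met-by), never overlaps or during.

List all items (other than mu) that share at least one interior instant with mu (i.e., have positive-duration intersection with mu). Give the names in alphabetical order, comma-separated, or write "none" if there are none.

Target mu = [192, 211].
alpha [54, 139] → before → no.
delta [152, 211] → finished-by → yes.
epsilon [37, 48] → before → no.
eta [148, 183] → before → no.
gamma [99, 123] → before → no.
iota [120, 128] → before → no.
kappa [172, 220] → contains → yes.
zeta [99, 174] → before → no.
Result: delta, kappa.

delta, kappa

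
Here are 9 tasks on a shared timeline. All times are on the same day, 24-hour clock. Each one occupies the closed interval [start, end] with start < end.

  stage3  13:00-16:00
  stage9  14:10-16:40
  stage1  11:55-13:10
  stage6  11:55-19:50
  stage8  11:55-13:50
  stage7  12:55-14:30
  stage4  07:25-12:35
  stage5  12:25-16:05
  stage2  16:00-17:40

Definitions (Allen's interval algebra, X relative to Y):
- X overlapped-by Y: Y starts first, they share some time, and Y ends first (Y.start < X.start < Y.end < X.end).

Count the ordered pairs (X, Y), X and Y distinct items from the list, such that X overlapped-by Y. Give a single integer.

16

Checking all 72 ordered pairs for relation 'overlapped-by'; matching pairs in alphabetical order:
(stage1, stage4): stage1 overlapped-by stage4 ✓
(stage2, stage5): stage2 overlapped-by stage5 ✓
(stage2, stage9): stage2 overlapped-by stage9 ✓
(stage3, stage1): stage3 overlapped-by stage1 ✓
(stage3, stage7): stage3 overlapped-by stage7 ✓
(stage3, stage8): stage3 overlapped-by stage8 ✓
(stage5, stage1): stage5 overlapped-by stage1 ✓
(stage5, stage4): stage5 overlapped-by stage4 ✓
(stage5, stage8): stage5 overlapped-by stage8 ✓
(stage6, stage4): stage6 overlapped-by stage4 ✓
(stage7, stage1): stage7 overlapped-by stage1 ✓
(stage7, stage8): stage7 overlapped-by stage8 ✓
(stage8, stage4): stage8 overlapped-by stage4 ✓
(stage9, stage3): stage9 overlapped-by stage3 ✓
(stage9, stage5): stage9 overlapped-by stage5 ✓
(stage9, stage7): stage9 overlapped-by stage7 ✓
Count: 16.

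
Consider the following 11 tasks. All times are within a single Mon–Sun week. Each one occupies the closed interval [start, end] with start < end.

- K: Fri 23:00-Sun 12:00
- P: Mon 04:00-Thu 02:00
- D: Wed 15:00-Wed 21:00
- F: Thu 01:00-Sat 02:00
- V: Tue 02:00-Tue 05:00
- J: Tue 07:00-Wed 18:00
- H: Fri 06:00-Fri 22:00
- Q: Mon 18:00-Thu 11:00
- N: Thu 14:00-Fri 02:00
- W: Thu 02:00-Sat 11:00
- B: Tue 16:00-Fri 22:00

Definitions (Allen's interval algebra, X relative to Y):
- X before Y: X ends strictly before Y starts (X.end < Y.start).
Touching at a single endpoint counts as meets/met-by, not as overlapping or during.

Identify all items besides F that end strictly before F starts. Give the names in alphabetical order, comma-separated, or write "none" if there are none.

D, J, V

Target F = [Thu 01:00, Sat 02:00].
B [Tue 16:00, Fri 22:00] → overlaps → no.
D [Wed 15:00, Wed 21:00] → before → yes.
H [Fri 06:00, Fri 22:00] → during → no.
J [Tue 07:00, Wed 18:00] → before → yes.
K [Fri 23:00, Sun 12:00] → overlapped-by → no.
N [Thu 14:00, Fri 02:00] → during → no.
P [Mon 04:00, Thu 02:00] → overlaps → no.
Q [Mon 18:00, Thu 11:00] → overlaps → no.
V [Tue 02:00, Tue 05:00] → before → yes.
W [Thu 02:00, Sat 11:00] → overlapped-by → no.
Result: D, J, V.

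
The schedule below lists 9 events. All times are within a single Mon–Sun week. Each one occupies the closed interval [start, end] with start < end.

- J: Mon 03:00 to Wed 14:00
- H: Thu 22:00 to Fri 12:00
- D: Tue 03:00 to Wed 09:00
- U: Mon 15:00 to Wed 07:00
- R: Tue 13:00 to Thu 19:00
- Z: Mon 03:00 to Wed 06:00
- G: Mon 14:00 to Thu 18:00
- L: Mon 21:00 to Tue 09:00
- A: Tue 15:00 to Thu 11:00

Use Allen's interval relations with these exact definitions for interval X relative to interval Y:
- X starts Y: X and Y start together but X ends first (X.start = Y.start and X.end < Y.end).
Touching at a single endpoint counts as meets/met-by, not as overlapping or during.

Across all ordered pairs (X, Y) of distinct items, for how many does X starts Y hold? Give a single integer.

1

Checking all 72 ordered pairs for relation 'starts'; matching pairs in alphabetical order:
(Z, J): Z starts J ✓
Count: 1.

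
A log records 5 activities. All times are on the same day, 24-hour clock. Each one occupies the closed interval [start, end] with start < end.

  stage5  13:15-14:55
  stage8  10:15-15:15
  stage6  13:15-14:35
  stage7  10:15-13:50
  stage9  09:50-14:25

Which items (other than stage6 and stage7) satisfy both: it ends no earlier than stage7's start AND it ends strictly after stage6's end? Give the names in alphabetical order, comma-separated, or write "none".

Conditions: its end is no earlier than stage7's start (X.end >= 10:15) AND its end is strictly after stage6's end (X.end > 14:35).
stage5: end 14:55 >= 10:15? ✓; end 14:55 > 14:35? ✓ → yes.
stage8: end 15:15 >= 10:15? ✓; end 15:15 > 14:35? ✓ → yes.
stage9: end 14:25 >= 10:15? ✓; end 14:25 > 14:35? ✗ → no.
Result: stage5, stage8.

stage5, stage8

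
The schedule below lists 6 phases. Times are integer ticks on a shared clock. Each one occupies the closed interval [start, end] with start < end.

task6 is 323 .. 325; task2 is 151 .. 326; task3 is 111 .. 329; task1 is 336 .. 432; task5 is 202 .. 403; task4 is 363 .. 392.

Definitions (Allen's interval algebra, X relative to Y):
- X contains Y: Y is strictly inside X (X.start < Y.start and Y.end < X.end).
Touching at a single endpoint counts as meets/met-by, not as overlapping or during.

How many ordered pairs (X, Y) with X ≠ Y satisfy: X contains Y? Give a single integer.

Checking all 30 ordered pairs for relation 'contains'; matching pairs in alphabetical order:
(task1, task4): task1 contains task4 ✓
(task2, task6): task2 contains task6 ✓
(task3, task2): task3 contains task2 ✓
(task3, task6): task3 contains task6 ✓
(task5, task4): task5 contains task4 ✓
(task5, task6): task5 contains task6 ✓
Count: 6.

6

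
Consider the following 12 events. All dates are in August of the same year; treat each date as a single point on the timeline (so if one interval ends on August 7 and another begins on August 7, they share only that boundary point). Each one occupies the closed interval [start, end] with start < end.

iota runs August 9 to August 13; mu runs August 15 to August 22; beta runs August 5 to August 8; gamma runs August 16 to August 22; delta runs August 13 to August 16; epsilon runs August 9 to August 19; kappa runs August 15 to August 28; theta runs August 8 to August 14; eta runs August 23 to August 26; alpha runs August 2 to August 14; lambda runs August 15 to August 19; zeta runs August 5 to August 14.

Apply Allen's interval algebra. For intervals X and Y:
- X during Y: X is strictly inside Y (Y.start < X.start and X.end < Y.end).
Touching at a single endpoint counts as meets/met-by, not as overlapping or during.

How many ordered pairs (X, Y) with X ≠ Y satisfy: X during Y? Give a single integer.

Checking all 132 ordered pairs for relation 'during'; matching pairs in alphabetical order:
(beta, alpha): beta during alpha ✓
(delta, epsilon): delta during epsilon ✓
(eta, kappa): eta during kappa ✓
(gamma, kappa): gamma during kappa ✓
(iota, alpha): iota during alpha ✓
(iota, theta): iota during theta ✓
(iota, zeta): iota during zeta ✓
Count: 7.

7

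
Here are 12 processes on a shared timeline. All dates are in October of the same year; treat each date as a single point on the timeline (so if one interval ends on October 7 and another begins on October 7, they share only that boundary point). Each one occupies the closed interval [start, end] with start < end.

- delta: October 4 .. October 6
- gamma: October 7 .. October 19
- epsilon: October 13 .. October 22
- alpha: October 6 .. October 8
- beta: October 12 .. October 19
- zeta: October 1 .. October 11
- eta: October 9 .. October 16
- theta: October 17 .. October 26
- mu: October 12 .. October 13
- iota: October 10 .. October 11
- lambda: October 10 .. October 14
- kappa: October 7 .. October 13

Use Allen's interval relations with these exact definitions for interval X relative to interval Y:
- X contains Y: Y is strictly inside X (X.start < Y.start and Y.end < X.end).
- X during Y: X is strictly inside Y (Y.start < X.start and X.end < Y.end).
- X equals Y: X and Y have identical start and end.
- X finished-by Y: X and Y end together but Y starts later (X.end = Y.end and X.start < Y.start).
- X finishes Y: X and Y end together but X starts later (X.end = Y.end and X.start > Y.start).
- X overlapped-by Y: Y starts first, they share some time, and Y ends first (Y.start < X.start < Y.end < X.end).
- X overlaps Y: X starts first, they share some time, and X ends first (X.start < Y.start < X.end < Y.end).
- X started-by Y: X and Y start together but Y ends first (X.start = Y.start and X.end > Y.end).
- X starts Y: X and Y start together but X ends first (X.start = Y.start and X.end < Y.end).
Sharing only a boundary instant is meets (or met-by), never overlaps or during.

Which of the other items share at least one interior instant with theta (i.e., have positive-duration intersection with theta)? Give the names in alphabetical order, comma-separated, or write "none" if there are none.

beta, epsilon, gamma

Target theta = [October 17, October 26].
alpha [October 6, October 8] → before → no.
beta [October 12, October 19] → overlaps → yes.
delta [October 4, October 6] → before → no.
epsilon [October 13, October 22] → overlaps → yes.
eta [October 9, October 16] → before → no.
gamma [October 7, October 19] → overlaps → yes.
iota [October 10, October 11] → before → no.
kappa [October 7, October 13] → before → no.
lambda [October 10, October 14] → before → no.
mu [October 12, October 13] → before → no.
zeta [October 1, October 11] → before → no.
Result: beta, epsilon, gamma.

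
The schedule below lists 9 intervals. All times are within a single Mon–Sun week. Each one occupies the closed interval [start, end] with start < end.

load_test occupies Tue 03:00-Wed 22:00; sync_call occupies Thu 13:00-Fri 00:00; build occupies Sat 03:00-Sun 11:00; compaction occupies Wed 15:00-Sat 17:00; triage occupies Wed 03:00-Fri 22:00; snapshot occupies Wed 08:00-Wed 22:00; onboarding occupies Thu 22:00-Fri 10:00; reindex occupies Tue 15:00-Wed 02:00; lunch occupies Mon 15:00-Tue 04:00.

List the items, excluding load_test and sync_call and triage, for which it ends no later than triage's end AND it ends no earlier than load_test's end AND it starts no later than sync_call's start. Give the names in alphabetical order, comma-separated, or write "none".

Conditions: its end is no later than triage's end (X.end <= Fri 22:00) AND its end is no earlier than load_test's end (X.end >= Wed 22:00) AND its start is no later than sync_call's start (X.start <= Thu 13:00).
build: end Sun 11:00 <= Fri 22:00? ✗; end Sun 11:00 >= Wed 22:00? ✓; start Sat 03:00 <= Thu 13:00? ✗ → no.
compaction: end Sat 17:00 <= Fri 22:00? ✗; end Sat 17:00 >= Wed 22:00? ✓; start Wed 15:00 <= Thu 13:00? ✓ → no.
lunch: end Tue 04:00 <= Fri 22:00? ✓; end Tue 04:00 >= Wed 22:00? ✗; start Mon 15:00 <= Thu 13:00? ✓ → no.
onboarding: end Fri 10:00 <= Fri 22:00? ✓; end Fri 10:00 >= Wed 22:00? ✓; start Thu 22:00 <= Thu 13:00? ✗ → no.
reindex: end Wed 02:00 <= Fri 22:00? ✓; end Wed 02:00 >= Wed 22:00? ✗; start Tue 15:00 <= Thu 13:00? ✓ → no.
snapshot: end Wed 22:00 <= Fri 22:00? ✓; end Wed 22:00 >= Wed 22:00? ✓; start Wed 08:00 <= Thu 13:00? ✓ → yes.
Result: snapshot.

snapshot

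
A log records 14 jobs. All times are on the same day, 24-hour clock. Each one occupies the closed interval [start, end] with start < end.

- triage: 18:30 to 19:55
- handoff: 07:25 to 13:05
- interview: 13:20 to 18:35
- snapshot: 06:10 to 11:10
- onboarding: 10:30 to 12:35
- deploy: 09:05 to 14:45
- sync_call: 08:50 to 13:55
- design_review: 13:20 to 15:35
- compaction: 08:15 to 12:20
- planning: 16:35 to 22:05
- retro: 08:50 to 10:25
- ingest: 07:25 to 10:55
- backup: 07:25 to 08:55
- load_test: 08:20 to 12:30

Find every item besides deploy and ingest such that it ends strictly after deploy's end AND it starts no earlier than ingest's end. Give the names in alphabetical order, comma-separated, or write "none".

Conditions: its end is strictly after deploy's end (X.end > 14:45) AND its start is no earlier than ingest's end (X.start >= 10:55).
backup: end 08:55 > 14:45? ✗; start 07:25 >= 10:55? ✗ → no.
compaction: end 12:20 > 14:45? ✗; start 08:15 >= 10:55? ✗ → no.
design_review: end 15:35 > 14:45? ✓; start 13:20 >= 10:55? ✓ → yes.
handoff: end 13:05 > 14:45? ✗; start 07:25 >= 10:55? ✗ → no.
interview: end 18:35 > 14:45? ✓; start 13:20 >= 10:55? ✓ → yes.
load_test: end 12:30 > 14:45? ✗; start 08:20 >= 10:55? ✗ → no.
onboarding: end 12:35 > 14:45? ✗; start 10:30 >= 10:55? ✗ → no.
planning: end 22:05 > 14:45? ✓; start 16:35 >= 10:55? ✓ → yes.
retro: end 10:25 > 14:45? ✗; start 08:50 >= 10:55? ✗ → no.
snapshot: end 11:10 > 14:45? ✗; start 06:10 >= 10:55? ✗ → no.
sync_call: end 13:55 > 14:45? ✗; start 08:50 >= 10:55? ✗ → no.
triage: end 19:55 > 14:45? ✓; start 18:30 >= 10:55? ✓ → yes.
Result: design_review, interview, planning, triage.

design_review, interview, planning, triage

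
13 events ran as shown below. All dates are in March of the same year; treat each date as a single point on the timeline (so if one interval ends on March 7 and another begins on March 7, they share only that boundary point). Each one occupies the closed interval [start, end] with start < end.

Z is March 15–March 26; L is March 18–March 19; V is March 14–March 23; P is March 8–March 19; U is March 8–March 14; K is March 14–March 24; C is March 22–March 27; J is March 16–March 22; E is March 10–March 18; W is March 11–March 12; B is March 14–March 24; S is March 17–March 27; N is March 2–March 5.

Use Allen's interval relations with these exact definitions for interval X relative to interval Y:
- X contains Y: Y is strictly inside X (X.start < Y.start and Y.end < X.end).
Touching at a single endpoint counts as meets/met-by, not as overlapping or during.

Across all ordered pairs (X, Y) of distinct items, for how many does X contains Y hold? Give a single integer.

Checking all 156 ordered pairs for relation 'contains'; matching pairs in alphabetical order:
(B, J): B contains J ✓
(B, L): B contains L ✓
(E, W): E contains W ✓
(J, L): J contains L ✓
(K, J): K contains J ✓
(K, L): K contains L ✓
(P, E): P contains E ✓
(P, W): P contains W ✓
(S, L): S contains L ✓
(U, W): U contains W ✓
(V, J): V contains J ✓
(V, L): V contains L ✓
(Z, J): Z contains J ✓
(Z, L): Z contains L ✓
Count: 14.

14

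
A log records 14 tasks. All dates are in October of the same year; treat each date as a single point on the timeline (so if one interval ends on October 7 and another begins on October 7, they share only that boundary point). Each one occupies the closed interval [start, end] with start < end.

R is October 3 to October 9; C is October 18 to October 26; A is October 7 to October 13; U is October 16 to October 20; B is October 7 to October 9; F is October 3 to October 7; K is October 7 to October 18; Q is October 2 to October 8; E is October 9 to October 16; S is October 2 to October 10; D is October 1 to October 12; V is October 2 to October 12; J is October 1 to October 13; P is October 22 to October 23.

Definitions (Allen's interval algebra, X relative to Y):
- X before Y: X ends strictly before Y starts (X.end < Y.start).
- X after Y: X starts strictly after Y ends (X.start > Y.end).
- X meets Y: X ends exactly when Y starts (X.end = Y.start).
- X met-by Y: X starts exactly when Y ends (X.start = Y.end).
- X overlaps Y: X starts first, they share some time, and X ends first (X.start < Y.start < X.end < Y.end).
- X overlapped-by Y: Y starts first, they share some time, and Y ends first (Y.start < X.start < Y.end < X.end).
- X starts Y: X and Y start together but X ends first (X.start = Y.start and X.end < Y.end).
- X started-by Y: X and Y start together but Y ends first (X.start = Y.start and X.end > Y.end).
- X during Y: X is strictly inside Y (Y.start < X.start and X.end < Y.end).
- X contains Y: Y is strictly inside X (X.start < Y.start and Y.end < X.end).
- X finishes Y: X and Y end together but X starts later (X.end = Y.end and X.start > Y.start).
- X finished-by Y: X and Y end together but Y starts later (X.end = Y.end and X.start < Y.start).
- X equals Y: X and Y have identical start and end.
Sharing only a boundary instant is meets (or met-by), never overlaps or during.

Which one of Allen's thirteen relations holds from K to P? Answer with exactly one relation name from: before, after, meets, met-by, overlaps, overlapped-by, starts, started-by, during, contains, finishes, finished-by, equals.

K = [October 7, October 18]; P = [October 22, October 23].
Compare endpoints: K.start < P.start, K.start < P.end, K.end < P.start, K.end < P.end.
That pattern is 'before'.

before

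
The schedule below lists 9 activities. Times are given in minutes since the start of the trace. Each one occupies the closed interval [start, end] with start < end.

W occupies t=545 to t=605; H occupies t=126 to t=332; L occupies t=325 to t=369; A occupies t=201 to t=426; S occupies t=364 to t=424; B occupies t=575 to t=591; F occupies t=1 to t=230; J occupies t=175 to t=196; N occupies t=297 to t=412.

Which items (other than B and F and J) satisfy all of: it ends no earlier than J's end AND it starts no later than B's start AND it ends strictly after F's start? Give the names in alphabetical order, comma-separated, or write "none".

A, H, L, N, S, W

Conditions: its end is no earlier than J's end (X.end >= t=196) AND its start is no later than B's start (X.start <= t=575) AND its end is strictly after F's start (X.end > t=1).
A: end t=426 >= t=196? ✓; start t=201 <= t=575? ✓; end t=426 > t=1? ✓ → yes.
H: end t=332 >= t=196? ✓; start t=126 <= t=575? ✓; end t=332 > t=1? ✓ → yes.
L: end t=369 >= t=196? ✓; start t=325 <= t=575? ✓; end t=369 > t=1? ✓ → yes.
N: end t=412 >= t=196? ✓; start t=297 <= t=575? ✓; end t=412 > t=1? ✓ → yes.
S: end t=424 >= t=196? ✓; start t=364 <= t=575? ✓; end t=424 > t=1? ✓ → yes.
W: end t=605 >= t=196? ✓; start t=545 <= t=575? ✓; end t=605 > t=1? ✓ → yes.
Result: A, H, L, N, S, W.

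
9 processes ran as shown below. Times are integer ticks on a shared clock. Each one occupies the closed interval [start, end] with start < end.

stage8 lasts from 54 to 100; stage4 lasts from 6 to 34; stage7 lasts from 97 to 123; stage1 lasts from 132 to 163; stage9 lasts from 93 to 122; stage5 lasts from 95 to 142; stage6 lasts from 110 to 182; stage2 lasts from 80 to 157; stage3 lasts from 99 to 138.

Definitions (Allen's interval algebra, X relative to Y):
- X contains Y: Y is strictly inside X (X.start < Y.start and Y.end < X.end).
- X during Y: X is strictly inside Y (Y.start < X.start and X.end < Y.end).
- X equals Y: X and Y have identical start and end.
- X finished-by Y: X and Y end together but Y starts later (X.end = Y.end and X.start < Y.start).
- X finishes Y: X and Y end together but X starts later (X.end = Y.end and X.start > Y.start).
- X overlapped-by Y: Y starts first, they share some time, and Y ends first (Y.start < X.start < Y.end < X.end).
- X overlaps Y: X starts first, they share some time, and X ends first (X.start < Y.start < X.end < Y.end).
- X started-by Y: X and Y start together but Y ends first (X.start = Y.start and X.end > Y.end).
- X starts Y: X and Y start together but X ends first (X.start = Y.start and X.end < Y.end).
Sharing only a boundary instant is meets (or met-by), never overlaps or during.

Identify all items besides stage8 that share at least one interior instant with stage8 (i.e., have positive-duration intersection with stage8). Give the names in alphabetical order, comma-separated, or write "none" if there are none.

Target stage8 = [54, 100].
stage1 [132, 163] → after → no.
stage2 [80, 157] → overlapped-by → yes.
stage3 [99, 138] → overlapped-by → yes.
stage4 [6, 34] → before → no.
stage5 [95, 142] → overlapped-by → yes.
stage6 [110, 182] → after → no.
stage7 [97, 123] → overlapped-by → yes.
stage9 [93, 122] → overlapped-by → yes.
Result: stage2, stage3, stage5, stage7, stage9.

stage2, stage3, stage5, stage7, stage9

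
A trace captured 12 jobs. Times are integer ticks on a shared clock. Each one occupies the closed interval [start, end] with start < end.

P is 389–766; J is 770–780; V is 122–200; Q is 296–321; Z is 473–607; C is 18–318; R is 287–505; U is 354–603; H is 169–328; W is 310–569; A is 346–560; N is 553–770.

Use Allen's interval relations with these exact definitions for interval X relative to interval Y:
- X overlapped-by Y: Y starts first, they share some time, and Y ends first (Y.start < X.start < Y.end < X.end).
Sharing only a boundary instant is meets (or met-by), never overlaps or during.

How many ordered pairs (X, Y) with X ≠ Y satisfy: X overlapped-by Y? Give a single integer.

26

Checking all 132 ordered pairs for relation 'overlapped-by'; matching pairs in alphabetical order:
(A, R): A overlapped-by R ✓
(H, C): H overlapped-by C ✓
(H, V): H overlapped-by V ✓
(N, A): N overlapped-by A ✓
(N, P): N overlapped-by P ✓
(N, U): N overlapped-by U ✓
(N, W): N overlapped-by W ✓
(N, Z): N overlapped-by Z ✓
(P, A): P overlapped-by A ✓
(P, R): P overlapped-by R ✓
(P, U): P overlapped-by U ✓
(P, W): P overlapped-by W ✓
(Q, C): Q overlapped-by C ✓
(R, C): R overlapped-by C ✓
(R, H): R overlapped-by H ✓
(U, A): U overlapped-by A ✓
(U, R): U overlapped-by R ✓
(U, W): U overlapped-by W ✓
(W, C): W overlapped-by C ✓
(W, H): W overlapped-by H ✓
(W, Q): W overlapped-by Q ✓
(W, R): W overlapped-by R ✓
(Z, A): Z overlapped-by A ✓
(Z, R): Z overlapped-by R ✓
... plus 2 further pairs not listed.
Count: 26.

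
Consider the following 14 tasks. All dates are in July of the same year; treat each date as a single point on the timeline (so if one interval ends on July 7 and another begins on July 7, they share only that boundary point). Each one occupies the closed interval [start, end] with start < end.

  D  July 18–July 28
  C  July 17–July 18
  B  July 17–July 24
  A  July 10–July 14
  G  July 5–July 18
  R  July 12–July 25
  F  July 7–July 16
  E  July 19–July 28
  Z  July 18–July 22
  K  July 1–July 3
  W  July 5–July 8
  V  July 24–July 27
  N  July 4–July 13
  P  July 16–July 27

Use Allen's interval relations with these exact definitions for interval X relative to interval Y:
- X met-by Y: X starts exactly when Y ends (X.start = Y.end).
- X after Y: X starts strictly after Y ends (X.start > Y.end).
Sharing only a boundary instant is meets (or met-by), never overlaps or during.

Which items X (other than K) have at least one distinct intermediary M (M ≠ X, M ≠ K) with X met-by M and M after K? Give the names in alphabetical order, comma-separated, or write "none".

Target K = [July 1, July 3].
Intermediaries M with M after K: A, B, C, D, E, F, G, N, P, R, V, W, Z.
Via A — items with X met-by A: none.
Via B — items with X met-by B: V.
Via C — items with X met-by C: D, Z.
Via D — items with X met-by D: none.
Via E — items with X met-by E: none.
Via F — items with X met-by F: P.
Via G — items with X met-by G: D, Z.
Via N — items with X met-by N: none.
Via P — items with X met-by P: none.
Via R — items with X met-by R: none.
Via V — items with X met-by V: none.
Via W — items with X met-by W: none.
Via Z — items with X met-by Z: none.
Union: D, P, V, Z.

D, P, V, Z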